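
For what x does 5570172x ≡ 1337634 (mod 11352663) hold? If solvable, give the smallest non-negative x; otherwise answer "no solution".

First find gcd(5570172, 11352663):
11352663 = 2×5570172 + 212319
5570172 = 26×212319 + 49878
212319 = 4×49878 + 12807
49878 = 3×12807 + 11457
12807 = 1×11457 + 1350
11457 = 8×1350 + 657
1350 = 2×657 + 36
657 = 18×36 + 9
36 = 4×9 + 0
gcd = 9 and 9 | 1337634, so solutions exist. Divide through by 9: 618908x ≡ 148626 (mod 1261407).
Now find 618908⁻¹ mod 1261407:
1261407 = 2·618908 + 23591
618908 = 26·23591 + 5542
23591 = 4·5542 + 1423
5542 = 3·1423 + 1273
1423 = 1·1273 + 150
1273 = 8·150 + 73
150 = 2·73 + 4
73 = 18·4 + 1
4 = 4·1 + 0
Back-substitute:
1 = 73 − 18·4
1 = −18·150 + 37·73
1 = 37·1273 − 314·150
1 = −314·1423 + 351·1273
1 = 351·5542 − 1367·1423
1 = −1367·23591 + 5819·5542
1 = 5819·618908 − 152661·23591
1 = −152661·1261407 + 311141·618908
So 618908⁻¹ ≡ 311141 (mod 1261407).
Then x ≡ 311141·148626 ≡ 461646 (mod 1261407); the smallest non-negative solution is x = 461646.

461646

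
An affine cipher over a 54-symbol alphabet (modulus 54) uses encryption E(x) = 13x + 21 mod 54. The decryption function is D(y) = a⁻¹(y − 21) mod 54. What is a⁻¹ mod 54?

Extended Euclidean algorithm:
54 = 4×13 + 2
13 = 6×2 + 1
2 = 2×1 + 0
Since gcd(13, 54) = 1, back-substitute to write 1 as a combination:
1 = 13 − 6·2
1 = −6·54 + 25·13
So 13·25 ≡ 1 (mod 54).

25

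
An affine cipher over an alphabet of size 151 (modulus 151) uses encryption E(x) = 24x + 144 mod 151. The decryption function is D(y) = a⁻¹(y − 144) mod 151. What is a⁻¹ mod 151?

gcd(151, 24) by repeated division:
151 = 6*24 + 7
24 = 3*7 + 3
7 = 2*3 + 1
3 = 3*1 + 0
The gcd is 1. Working backward:
1 = 7 − 2·3
1 = −2·24 + 7·7
1 = 7·151 − 44·24
Thus 24·(-44) ≡ 1 (mod 151); reducing, -44 mod 151 = 107.

107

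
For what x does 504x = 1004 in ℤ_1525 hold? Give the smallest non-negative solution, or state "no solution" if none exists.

First find gcd(504, 1525):
1525 = 3×504 + 13
504 = 38×13 + 10
13 = 1×10 + 3
10 = 3×3 + 1
3 = 3×1 + 0
gcd = 1, so a unique solution mod 1525 exists.
Back-substitute for the Bézout coefficients:
1 = 10 − 3·3
1 = −3·13 + 4·10
1 = 4·504 − 155·13
1 = −155·1525 + 469·504
So 504·(469) ≡ 1 (mod 1525), giving 504⁻¹ ≡ 469.
x ≡ 504⁻¹·1004 ≡ 469·1004 ≡ 1176 (mod 1525).

1176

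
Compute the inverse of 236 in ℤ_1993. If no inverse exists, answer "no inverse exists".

Run Euclid on (1993, 236):
1993 = 8×236 + 105
236 = 2×105 + 26
105 = 4×26 + 1
26 = 26×1 + 0
The gcd is 1. Working backward:
1 = 105 − 4·26
1 = −4·236 + 9·105
1 = 9·1993 − 76·236
So 236·(-76) ≡ 1 (mod 1993), and -76 ≡ 1917 (mod 1993).

1917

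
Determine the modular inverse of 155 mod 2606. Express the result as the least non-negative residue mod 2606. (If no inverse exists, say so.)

2337

Apply the Euclidean algorithm to 2606 and 155:
2606 = 16*155 + 126
155 = 1*126 + 29
126 = 4*29 + 10
29 = 2*10 + 9
10 = 1*9 + 1
9 = 9*1 + 0
The gcd is 1. Working backward:
1 = 10 − 9
1 = −29 + 3·10
1 = 3·126 − 13·29
1 = −13·155 + 16·126
1 = 16·2606 − 269·155
Thus 155·(-269) ≡ 1 (mod 2606); reducing, -269 mod 2606 = 2337.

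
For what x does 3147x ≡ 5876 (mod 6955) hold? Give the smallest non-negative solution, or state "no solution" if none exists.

4433

First find gcd(3147, 6955):
6955 = 2×3147 + 661
3147 = 4×661 + 503
661 = 1×503 + 158
503 = 3×158 + 29
158 = 5×29 + 13
29 = 2×13 + 3
13 = 4×3 + 1
3 = 3×1 + 0
gcd = 1, so a unique solution mod 6955 exists.
Back-substitute for the Bézout coefficients:
1 = 13 − 4·3
1 = −4·29 + 9·13
1 = 9·158 − 49·29
1 = −49·503 + 156·158
1 = 156·661 − 205·503
1 = −205·3147 + 976·661
1 = 976·6955 − 2157·3147
So 3147·(-2157) ≡ 1 (mod 6955), giving 3147⁻¹ ≡ 4798.
x ≡ 3147⁻¹·5876 ≡ 4798·5876 ≡ 4433 (mod 6955).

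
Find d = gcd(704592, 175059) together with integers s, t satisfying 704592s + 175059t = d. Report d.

Euclidean algorithm:
704592 = 4×175059 + 4356
175059 = 40×4356 + 819
4356 = 5×819 + 261
819 = 3×261 + 36
261 = 7×36 + 9
36 = 4×9 + 0
gcd(704592, 175059) = 9.
Working backward:
9 = 261 − 7·36
9 = −7·819 + 22·261
9 = 22·4356 − 117·819
9 = −117·175059 + 4702·4356
9 = 4702·704592 − 18925·175059
So 9 = (4702)·704592 + (-18925)·175059.

9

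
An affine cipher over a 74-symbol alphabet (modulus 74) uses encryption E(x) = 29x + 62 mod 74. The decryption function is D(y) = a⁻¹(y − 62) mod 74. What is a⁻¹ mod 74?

Apply the Euclidean algorithm to 74 and 29:
74 = 2×29 + 16
29 = 1×16 + 13
16 = 1×13 + 3
13 = 4×3 + 1
3 = 3×1 + 0
gcd = 1, so the inverse exists. Back-substitute:
1 = 13 − 4·3
1 = −4·16 + 5·13
1 = 5·29 − 9·16
1 = −9·74 + 23·29
So 29·23 ≡ 1 (mod 74).

23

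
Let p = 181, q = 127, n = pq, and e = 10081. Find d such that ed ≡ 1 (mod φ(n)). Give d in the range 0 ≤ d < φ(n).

12601

φ(n) = (p−1)(q−1) = 180·126 = 22680.
Need d with 10081·d ≡ 1 (mod 22680). Apply the extended Euclidean algorithm:
22680 = 2·10081 + 2518
10081 = 4·2518 + 9
2518 = 279·9 + 7
9 = 1·7 + 2
7 = 3·2 + 1
2 = 2·1 + 0
Back-substitute:
1 = 7 − 3·2
1 = −3·9 + 4·7
1 = 4·2518 − 1119·9
1 = −1119·10081 + 4480·2518
1 = 4480·22680 − 10079·10081
So 10081·(-10079) ≡ 1 (mod 22680), hence d ≡ -10079 ≡ 12601 (mod 22680).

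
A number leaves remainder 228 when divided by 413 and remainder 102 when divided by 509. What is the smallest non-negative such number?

Write x = 228 + 413·k. Then 413·k ≡ 102 − 228 ≡ 383 (mod 509).
Need 413⁻¹ mod 509. Extended Euclid on (509, 413):
509 = 1*413 + 96
413 = 4*96 + 29
96 = 3*29 + 9
29 = 3*9 + 2
9 = 4*2 + 1
2 = 2*1 + 0
Back-substitute:
1 = 9 − 4·2
1 = −4·29 + 13·9
1 = 13·96 − 43·29
1 = −43·413 + 185·96
1 = 185·509 − 228·413
413⁻¹ ≡ 281 (mod 509), so k ≡ 281·383 ≡ 224 (mod 509).
x = 228 + 413·224 = 92740.

92740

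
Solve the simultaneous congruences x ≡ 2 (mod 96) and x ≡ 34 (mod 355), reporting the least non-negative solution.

Write x = 2 + 96·k. Then 96·k ≡ 34 − 2 ≡ 32 (mod 355).
Need 96⁻¹ mod 355. Extended Euclid on (355, 96):
355 = 3·96 + 67
96 = 1·67 + 29
67 = 2·29 + 9
29 = 3·9 + 2
9 = 4·2 + 1
2 = 2·1 + 0
Back-substitute:
1 = 9 − 4·2
1 = −4·29 + 13·9
1 = 13·67 − 30·29
1 = −30·96 + 43·67
1 = 43·355 − 159·96
96⁻¹ ≡ 196 (mod 355), so k ≡ 196·32 ≡ 237 (mod 355).
x = 2 + 96·237 = 22754.

22754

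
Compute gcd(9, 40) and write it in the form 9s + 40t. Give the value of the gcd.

1

Apply Euclid's algorithm to 40 and 9:
40 = 4×9 + 4
9 = 2×4 + 1
4 = 4×1 + 0
gcd(9, 40) = 1.
Working backward:
1 = 9 − 2·4
1 = −2·40 + 9·9
So 1 = (-2)·40 + (9)·9.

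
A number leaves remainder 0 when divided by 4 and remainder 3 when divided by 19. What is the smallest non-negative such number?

Write x = 0 + 4·k. Then 4·k ≡ 3 − 0 ≡ 3 (mod 19).
Need 4⁻¹ mod 19. Extended Euclid on (19, 4):
19 = 4·4 + 3
4 = 1·3 + 1
3 = 3·1 + 0
Back-substitute:
1 = 4 − 3
1 = −19 + 5·4
4⁻¹ ≡ 5 (mod 19), so k ≡ 5·3 ≡ 15 (mod 19).
x = 0 + 4·15 = 60.

60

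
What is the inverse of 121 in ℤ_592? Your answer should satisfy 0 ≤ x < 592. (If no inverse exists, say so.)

Extended Euclidean algorithm:
592 = 4·121 + 108
121 = 1·108 + 13
108 = 8·13 + 4
13 = 3·4 + 1
4 = 4·1 + 0
gcd = 1, so the inverse exists. Back-substitute:
1 = 13 − 3·4
1 = −3·108 + 25·13
1 = 25·121 − 28·108
1 = −28·592 + 137·121
So 121·137 ≡ 1 (mod 592).

137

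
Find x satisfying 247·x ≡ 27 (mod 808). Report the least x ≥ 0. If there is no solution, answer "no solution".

445

First find gcd(247, 808):
808 = 3×247 + 67
247 = 3×67 + 46
67 = 1×46 + 21
46 = 2×21 + 4
21 = 5×4 + 1
4 = 4×1 + 0
gcd = 1, so a unique solution mod 808 exists.
Back-substitute for the Bézout coefficients:
1 = 21 − 5·4
1 = −5·46 + 11·21
1 = 11·67 − 16·46
1 = −16·247 + 59·67
1 = 59·808 − 193·247
So 247·(-193) ≡ 1 (mod 808), giving 247⁻¹ ≡ 615.
x ≡ 247⁻¹·27 ≡ 615·27 ≡ 445 (mod 808).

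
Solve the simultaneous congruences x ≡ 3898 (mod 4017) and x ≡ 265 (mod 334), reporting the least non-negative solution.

Write x = 3898 + 4017·k. Then 4017·k ≡ 265 − 3898 ≡ 41 (mod 334).
Need 4017⁻¹ mod 334. Extended Euclid on (334, 9):
334 = 37×9 + 1
9 = 9×1 + 0
Back-substitute:
1 = 334 − 37·9
4017⁻¹ ≡ 297 (mod 334), so k ≡ 297·41 ≡ 153 (mod 334).
x = 3898 + 4017·153 = 618499.

618499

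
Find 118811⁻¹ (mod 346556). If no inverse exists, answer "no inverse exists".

Compute gcd(118811, 346556):
346556 = 2·118811 + 108934
118811 = 1·108934 + 9877
108934 = 11·9877 + 287
9877 = 34·287 + 119
287 = 2·119 + 49
119 = 2·49 + 21
49 = 2·21 + 7
21 = 3·7 + 0
Since gcd = 7 > 1, 118811 is not a unit mod 346556.

no inverse exists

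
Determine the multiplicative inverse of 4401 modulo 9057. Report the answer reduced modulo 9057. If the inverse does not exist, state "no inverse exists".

no inverse exists

Euclidean algorithm on 9057, 4401:
9057 = 2*4401 + 255
4401 = 17*255 + 66
255 = 3*66 + 57
66 = 1*57 + 9
57 = 6*9 + 3
9 = 3*3 + 0
Since gcd = 3 > 1, 4401 is not a unit mod 9057.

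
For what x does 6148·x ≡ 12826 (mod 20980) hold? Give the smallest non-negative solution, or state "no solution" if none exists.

gcd(6148, 20980):
20980 = 3*6148 + 2536
6148 = 2*2536 + 1076
2536 = 2*1076 + 384
1076 = 2*384 + 308
384 = 1*308 + 76
308 = 4*76 + 4
76 = 19*4 + 0
gcd = 4, but 4 ∤ 12826, so the congruence has no solution.

no solution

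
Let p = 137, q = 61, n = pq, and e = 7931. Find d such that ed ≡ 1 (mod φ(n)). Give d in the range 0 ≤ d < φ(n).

7091

φ(n) = (p−1)(q−1) = 136·60 = 8160.
Need d with 7931·d ≡ 1 (mod 8160). Apply the extended Euclidean algorithm:
8160 = 1·7931 + 229
7931 = 34·229 + 145
229 = 1·145 + 84
145 = 1·84 + 61
84 = 1·61 + 23
61 = 2·23 + 15
23 = 1·15 + 8
15 = 1·8 + 7
8 = 1·7 + 1
7 = 7·1 + 0
Back-substitute:
1 = 8 − 7
1 = −15 + 2·8
1 = 2·23 − 3·15
1 = −3·61 + 8·23
1 = 8·84 − 11·61
1 = −11·145 + 19·84
1 = 19·229 − 30·145
1 = −30·7931 + 1039·229
1 = 1039·8160 − 1069·7931
So 7931·(-1069) ≡ 1 (mod 8160), hence d ≡ -1069 ≡ 7091 (mod 8160).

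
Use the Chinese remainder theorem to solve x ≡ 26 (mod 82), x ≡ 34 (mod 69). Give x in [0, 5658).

Write x = 26 + 82·k. Then 82·k ≡ 34 − 26 ≡ 8 (mod 69).
Need 82⁻¹ mod 69. Extended Euclid on (69, 13):
69 = 5×13 + 4
13 = 3×4 + 1
4 = 4×1 + 0
Back-substitute:
1 = 13 − 3·4
1 = −3·69 + 16·13
82⁻¹ ≡ 16 (mod 69), so k ≡ 16·8 ≡ 59 (mod 69).
x = 26 + 82·59 = 4864.

4864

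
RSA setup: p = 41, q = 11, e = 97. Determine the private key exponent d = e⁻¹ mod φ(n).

33

φ(n) = (p−1)(q−1) = 40·10 = 400.
Need d with 97·d ≡ 1 (mod 400). Apply the extended Euclidean algorithm:
400 = 4·97 + 12
97 = 8·12 + 1
12 = 12·1 + 0
Back-substitute:
1 = 97 − 8·12
1 = −8·400 + 33·97
So 97·33 ≡ 1 (mod 400), hence d = 33.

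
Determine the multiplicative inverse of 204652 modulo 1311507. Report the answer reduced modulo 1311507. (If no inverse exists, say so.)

Run Euclid on (1311507, 204652):
1311507 = 6×204652 + 83595
204652 = 2×83595 + 37462
83595 = 2×37462 + 8671
37462 = 4×8671 + 2778
8671 = 3×2778 + 337
2778 = 8×337 + 82
337 = 4×82 + 9
82 = 9×9 + 1
9 = 9×1 + 0
gcd = 1, so the inverse exists. Back-substitute:
1 = 82 − 9·9
1 = −9·337 + 37·82
1 = 37·2778 − 305·337
1 = −305·8671 + 952·2778
1 = 952·37462 − 4113·8671
1 = −4113·83595 + 9178·37462
1 = 9178·204652 − 22469·83595
1 = −22469·1311507 + 143992·204652
So 204652·143992 ≡ 1 (mod 1311507).

143992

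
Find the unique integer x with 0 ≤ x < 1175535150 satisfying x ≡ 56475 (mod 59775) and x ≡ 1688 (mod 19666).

Write x = 56475 + 59775·k. Then 59775·k ≡ 1688 − 56475 ≡ 4211 (mod 19666).
Need 59775⁻¹ mod 19666. Extended Euclid on (19666, 777):
19666 = 25·777 + 241
777 = 3·241 + 54
241 = 4·54 + 25
54 = 2·25 + 4
25 = 6·4 + 1
4 = 4·1 + 0
Back-substitute:
1 = 25 − 6·4
1 = −6·54 + 13·25
1 = 13·241 − 58·54
1 = −58·777 + 187·241
1 = 187·19666 − 4733·777
59775⁻¹ ≡ 14933 (mod 19666), so k ≡ 14933·4211 ≡ 10661 (mod 19666).
x = 56475 + 59775·10661 = 637317750.

637317750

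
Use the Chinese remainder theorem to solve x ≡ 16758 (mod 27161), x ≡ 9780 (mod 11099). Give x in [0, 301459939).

50454735

Write x = 16758 + 27161·k. Then 27161·k ≡ 9780 − 16758 ≡ 4121 (mod 11099).
Need 27161⁻¹ mod 11099. Extended Euclid on (11099, 4963):
11099 = 2×4963 + 1173
4963 = 4×1173 + 271
1173 = 4×271 + 89
271 = 3×89 + 4
89 = 22×4 + 1
4 = 4×1 + 0
Back-substitute:
1 = 89 − 22·4
1 = −22·271 + 67·89
1 = 67·1173 − 290·271
1 = −290·4963 + 1227·1173
1 = 1227·11099 − 2744·4963
27161⁻¹ ≡ 8355 (mod 11099), so k ≡ 8355·4121 ≡ 1857 (mod 11099).
x = 16758 + 27161·1857 = 50454735.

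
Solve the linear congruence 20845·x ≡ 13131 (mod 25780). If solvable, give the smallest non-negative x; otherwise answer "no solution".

gcd(20845, 25780):
25780 = 1*20845 + 4935
20845 = 4*4935 + 1105
4935 = 4*1105 + 515
1105 = 2*515 + 75
515 = 6*75 + 65
75 = 1*65 + 10
65 = 6*10 + 5
10 = 2*5 + 0
gcd = 5, but 5 ∤ 13131, so the congruence has no solution.

no solution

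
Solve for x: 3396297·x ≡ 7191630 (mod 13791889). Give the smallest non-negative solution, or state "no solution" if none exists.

First find gcd(3396297, 13791889):
13791889 = 4×3396297 + 206701
3396297 = 16×206701 + 89081
206701 = 2×89081 + 28539
89081 = 3×28539 + 3464
28539 = 8×3464 + 827
3464 = 4×827 + 156
827 = 5×156 + 47
156 = 3×47 + 15
47 = 3×15 + 2
15 = 7×2 + 1
2 = 2×1 + 0
gcd = 1, so a unique solution mod 13791889 exists.
Back-substitute for the Bézout coefficients:
1 = 15 − 7·2
1 = −7·47 + 22·15
1 = 22·156 − 73·47
1 = −73·827 + 387·156
1 = 387·3464 − 1621·827
1 = −1621·28539 + 13355·3464
1 = 13355·89081 − 41686·28539
1 = −41686·206701 + 96727·89081
1 = 96727·3396297 − 1589318·206701
1 = −1589318·13791889 + 6453999·3396297
So 3396297·(6453999) ≡ 1 (mod 13791889), giving 3396297⁻¹ ≡ 6453999.
x ≡ 3396297⁻¹·7191630 ≡ 6453999·7191630 ≡ 4720107 (mod 13791889).

4720107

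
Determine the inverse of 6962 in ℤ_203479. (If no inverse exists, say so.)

138098

Extended Euclidean algorithm:
203479 = 29·6962 + 1581
6962 = 4·1581 + 638
1581 = 2·638 + 305
638 = 2·305 + 28
305 = 10·28 + 25
28 = 1·25 + 3
25 = 8·3 + 1
3 = 3·1 + 0
gcd = 1, so the inverse exists. Back-substitute:
1 = 25 − 8·3
1 = −8·28 + 9·25
1 = 9·305 − 98·28
1 = −98·638 + 205·305
1 = 205·1581 − 508·638
1 = −508·6962 + 2237·1581
1 = 2237·203479 − 65381·6962
So 6962·(-65381) ≡ 1 (mod 203479), and -65381 ≡ 138098 (mod 203479).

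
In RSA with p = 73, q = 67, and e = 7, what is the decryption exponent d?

679

φ(n) = (p−1)(q−1) = 72·66 = 4752.
Need d with 7·d ≡ 1 (mod 4752). Apply the extended Euclidean algorithm:
4752 = 678×7 + 6
7 = 1×6 + 1
6 = 6×1 + 0
Back-substitute:
1 = 7 − 6
1 = −4752 + 679·7
So 7·679 ≡ 1 (mod 4752), hence d = 679.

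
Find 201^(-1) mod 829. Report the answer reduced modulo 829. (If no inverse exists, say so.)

33

Extended Euclidean algorithm:
829 = 4×201 + 25
201 = 8×25 + 1
25 = 25×1 + 0
The gcd is 1. Working backward:
1 = 201 − 8·25
1 = −8·829 + 33·201
So 201·33 ≡ 1 (mod 829).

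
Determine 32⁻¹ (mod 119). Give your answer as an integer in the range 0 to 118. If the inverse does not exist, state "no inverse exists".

93

Run Euclid on (119, 32):
119 = 3·32 + 23
32 = 1·23 + 9
23 = 2·9 + 5
9 = 1·5 + 4
5 = 1·4 + 1
4 = 4·1 + 0
gcd = 1, so the inverse exists. Back-substitute:
1 = 5 − 4
1 = −9 + 2·5
1 = 2·23 − 5·9
1 = −5·32 + 7·23
1 = 7·119 − 26·32
Thus 32·(-26) ≡ 1 (mod 119); reducing, -26 mod 119 = 93.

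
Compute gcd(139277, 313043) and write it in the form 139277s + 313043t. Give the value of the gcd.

Repeated division:
313043 = 2×139277 + 34489
139277 = 4×34489 + 1321
34489 = 26×1321 + 143
1321 = 9×143 + 34
143 = 4×34 + 7
34 = 4×7 + 6
7 = 1×6 + 1
6 = 6×1 + 0
gcd(139277, 313043) = 1.
Working backward:
1 = 7 − 6
1 = −34 + 5·7
1 = 5·143 − 21·34
1 = −21·1321 + 194·143
1 = 194·34489 − 5065·1321
1 = −5065·139277 + 20454·34489
1 = 20454·313043 − 45973·139277
So 1 = (20454)·313043 + (-45973)·139277.

1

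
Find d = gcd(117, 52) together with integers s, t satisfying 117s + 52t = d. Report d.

13

Repeated division:
117 = 2*52 + 13
52 = 4*13 + 0
gcd(117, 52) = 13.
Working backward:
13 = 117 − 2·52
So 13 = (1)·117 + (-2)·52.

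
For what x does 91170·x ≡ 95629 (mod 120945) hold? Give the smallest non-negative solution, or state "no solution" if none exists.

gcd(91170, 120945):
120945 = 1·91170 + 29775
91170 = 3·29775 + 1845
29775 = 16·1845 + 255
1845 = 7·255 + 60
255 = 4·60 + 15
60 = 4·15 + 0
gcd = 15, but 15 ∤ 95629, so the congruence has no solution.

no solution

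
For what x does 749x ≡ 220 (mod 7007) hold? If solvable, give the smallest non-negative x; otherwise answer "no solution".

no solution

gcd(749, 7007):
7007 = 9·749 + 266
749 = 2·266 + 217
266 = 1·217 + 49
217 = 4·49 + 21
49 = 2·21 + 7
21 = 3·7 + 0
gcd = 7, but 7 ∤ 220, so the congruence has no solution.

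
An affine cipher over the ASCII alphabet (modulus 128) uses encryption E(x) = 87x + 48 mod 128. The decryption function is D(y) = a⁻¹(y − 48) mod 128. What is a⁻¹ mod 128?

Extended Euclidean algorithm:
128 = 1*87 + 41
87 = 2*41 + 5
41 = 8*5 + 1
5 = 5*1 + 0
gcd = 1, so the inverse exists. Back-substitute:
1 = 41 − 8·5
1 = −8·87 + 17·41
1 = 17·128 − 25·87
Thus 87·(-25) ≡ 1 (mod 128); reducing, -25 mod 128 = 103.

103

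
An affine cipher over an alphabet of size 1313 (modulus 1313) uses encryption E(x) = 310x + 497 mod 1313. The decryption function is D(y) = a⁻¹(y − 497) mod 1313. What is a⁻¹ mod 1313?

1241

Apply the Euclidean algorithm to 1313 and 310:
1313 = 4·310 + 73
310 = 4·73 + 18
73 = 4·18 + 1
18 = 18·1 + 0
The gcd is 1. Working backward:
1 = 73 − 4·18
1 = −4·310 + 17·73
1 = 17·1313 − 72·310
So 310·(-72) ≡ 1 (mod 1313), and -72 ≡ 1241 (mod 1313).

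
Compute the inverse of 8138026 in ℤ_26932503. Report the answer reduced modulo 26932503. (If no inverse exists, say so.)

Compute gcd(8138026, 26932503):
26932503 = 3·8138026 + 2518425
8138026 = 3·2518425 + 582751
2518425 = 4·582751 + 187421
582751 = 3·187421 + 20488
187421 = 9·20488 + 3029
20488 = 6·3029 + 2314
3029 = 1·2314 + 715
2314 = 3·715 + 169
715 = 4·169 + 39
169 = 4·39 + 13
39 = 3·13 + 0
Since gcd = 13 > 1, 8138026 is not a unit mod 26932503.

no inverse exists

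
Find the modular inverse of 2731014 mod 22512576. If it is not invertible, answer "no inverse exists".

no inverse exists

Compute gcd(2731014, 22512576):
22512576 = 8×2731014 + 664464
2731014 = 4×664464 + 73158
664464 = 9×73158 + 6042
73158 = 12×6042 + 654
6042 = 9×654 + 156
654 = 4×156 + 30
156 = 5×30 + 6
30 = 5×6 + 0
The gcd is 6, not 1, hence no inverse exists.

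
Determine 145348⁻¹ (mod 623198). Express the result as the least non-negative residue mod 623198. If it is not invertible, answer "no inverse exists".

no inverse exists

Euclidean algorithm on 623198, 145348:
623198 = 4×145348 + 41806
145348 = 3×41806 + 19930
41806 = 2×19930 + 1946
19930 = 10×1946 + 470
1946 = 4×470 + 66
470 = 7×66 + 8
66 = 8×8 + 2
8 = 4×2 + 0
Since gcd = 2 > 1, 145348 is not a unit mod 623198.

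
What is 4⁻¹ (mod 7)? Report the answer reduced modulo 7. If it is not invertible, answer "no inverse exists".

Apply the Euclidean algorithm to 7 and 4:
7 = 1*4 + 3
4 = 1*3 + 1
3 = 3*1 + 0
gcd = 1, so the inverse exists. Back-substitute:
1 = 4 − 3
1 = −7 + 2·4
So 4·2 ≡ 1 (mod 7).

2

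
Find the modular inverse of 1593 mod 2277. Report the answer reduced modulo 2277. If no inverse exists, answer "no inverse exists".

no inverse exists

Compute gcd(1593, 2277):
2277 = 1·1593 + 684
1593 = 2·684 + 225
684 = 3·225 + 9
225 = 25·9 + 0
gcd(1593, 2277) = 9 ≠ 1, so 1593 has no multiplicative inverse modulo 2277.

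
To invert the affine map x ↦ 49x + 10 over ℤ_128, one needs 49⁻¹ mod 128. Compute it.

81

Extended Euclidean algorithm:
128 = 2·49 + 30
49 = 1·30 + 19
30 = 1·19 + 11
19 = 1·11 + 8
11 = 1·8 + 3
8 = 2·3 + 2
3 = 1·2 + 1
2 = 2·1 + 0
The gcd is 1. Working backward:
1 = 3 − 2
1 = −8 + 3·3
1 = 3·11 − 4·8
1 = −4·19 + 7·11
1 = 7·30 − 11·19
1 = −11·49 + 18·30
1 = 18·128 − 47·49
Thus 49·(-47) ≡ 1 (mod 128); reducing, -47 mod 128 = 81.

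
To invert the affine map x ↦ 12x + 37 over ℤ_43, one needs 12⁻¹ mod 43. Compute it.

Run Euclid on (43, 12):
43 = 3*12 + 7
12 = 1*7 + 5
7 = 1*5 + 2
5 = 2*2 + 1
2 = 2*1 + 0
Since gcd(12, 43) = 1, back-substitute to write 1 as a combination:
1 = 5 − 2·2
1 = −2·7 + 3·5
1 = 3·12 − 5·7
1 = −5·43 + 18·12
So 12·18 ≡ 1 (mod 43).

18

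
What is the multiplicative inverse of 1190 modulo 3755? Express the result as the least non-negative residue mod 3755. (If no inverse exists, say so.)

no inverse exists

Compute gcd(1190, 3755):
3755 = 3*1190 + 185
1190 = 6*185 + 80
185 = 2*80 + 25
80 = 3*25 + 5
25 = 5*5 + 0
The gcd is 5, not 1, hence no inverse exists.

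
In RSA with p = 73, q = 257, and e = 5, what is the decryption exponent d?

φ(n) = (p−1)(q−1) = 72·256 = 18432.
Need d with 5·d ≡ 1 (mod 18432). Apply the extended Euclidean algorithm:
18432 = 3686×5 + 2
5 = 2×2 + 1
2 = 2×1 + 0
Back-substitute:
1 = 5 − 2·2
1 = −2·18432 + 7373·5
So 5·7373 ≡ 1 (mod 18432), hence d = 7373.

7373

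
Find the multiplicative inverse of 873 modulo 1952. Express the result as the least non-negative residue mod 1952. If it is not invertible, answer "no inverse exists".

Apply the Euclidean algorithm to 1952 and 873:
1952 = 2*873 + 206
873 = 4*206 + 49
206 = 4*49 + 10
49 = 4*10 + 9
10 = 1*9 + 1
9 = 9*1 + 0
The gcd is 1. Working backward:
1 = 10 − 9
1 = −49 + 5·10
1 = 5·206 − 21·49
1 = −21·873 + 89·206
1 = 89·1952 − 199·873
Thus 873·(-199) ≡ 1 (mod 1952); reducing, -199 mod 1952 = 1753.

1753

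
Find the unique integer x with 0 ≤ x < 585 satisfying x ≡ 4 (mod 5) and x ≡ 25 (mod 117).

259

Write x = 4 + 5·k. Then 5·k ≡ 25 − 4 ≡ 21 (mod 117).
Need 5⁻¹ mod 117. Extended Euclid on (117, 5):
117 = 23*5 + 2
5 = 2*2 + 1
2 = 2*1 + 0
Back-substitute:
1 = 5 − 2·2
1 = −2·117 + 47·5
5⁻¹ ≡ 47 (mod 117), so k ≡ 47·21 ≡ 51 (mod 117).
x = 4 + 5·51 = 259.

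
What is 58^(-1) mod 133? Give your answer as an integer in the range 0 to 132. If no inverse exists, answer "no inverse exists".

Extended Euclidean algorithm:
133 = 2·58 + 17
58 = 3·17 + 7
17 = 2·7 + 3
7 = 2·3 + 1
3 = 3·1 + 0
The gcd is 1. Working backward:
1 = 7 − 2·3
1 = −2·17 + 5·7
1 = 5·58 − 17·17
1 = −17·133 + 39·58
So 58·39 ≡ 1 (mod 133).

39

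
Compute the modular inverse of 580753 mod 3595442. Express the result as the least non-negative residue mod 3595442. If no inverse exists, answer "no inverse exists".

Run Euclid on (3595442, 580753):
3595442 = 6·580753 + 110924
580753 = 5·110924 + 26133
110924 = 4·26133 + 6392
26133 = 4·6392 + 565
6392 = 11·565 + 177
565 = 3·177 + 34
177 = 5·34 + 7
34 = 4·7 + 6
7 = 1·6 + 1
6 = 6·1 + 0
Since gcd(580753, 3595442) = 1, back-substitute to write 1 as a combination:
1 = 7 − 6
1 = −34 + 5·7
1 = 5·177 − 26·34
1 = −26·565 + 83·177
1 = 83·6392 − 939·565
1 = −939·26133 + 3839·6392
1 = 3839·110924 − 16295·26133
1 = −16295·580753 + 85314·110924
1 = 85314·3595442 − 528179·580753
Hence 580753⁻¹ ≡ -528179 ≡ 3067263 (mod 3595442).

3067263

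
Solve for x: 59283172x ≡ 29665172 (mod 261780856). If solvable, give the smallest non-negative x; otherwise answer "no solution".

9243373

First find gcd(59283172, 261780856):
261780856 = 4×59283172 + 24648168
59283172 = 2×24648168 + 9986836
24648168 = 2×9986836 + 4674496
9986836 = 2×4674496 + 637844
4674496 = 7×637844 + 209588
637844 = 3×209588 + 9080
209588 = 23×9080 + 748
9080 = 12×748 + 104
748 = 7×104 + 20
104 = 5×20 + 4
20 = 5×4 + 0
gcd = 4 and 4 | 29665172, so solutions exist. Divide through by 4: 14820793x ≡ 7416293 (mod 65445214).
Now find 14820793⁻¹ mod 65445214:
65445214 = 4×14820793 + 6162042
14820793 = 2×6162042 + 2496709
6162042 = 2×2496709 + 1168624
2496709 = 2×1168624 + 159461
1168624 = 7×159461 + 52397
159461 = 3×52397 + 2270
52397 = 23×2270 + 187
2270 = 12×187 + 26
187 = 7×26 + 5
26 = 5×5 + 1
5 = 5×1 + 0
Back-substitute:
1 = 26 − 5·5
1 = −5·187 + 36·26
1 = 36·2270 − 437·187
1 = −437·52397 + 10087·2270
1 = 10087·159461 − 30698·52397
1 = −30698·1168624 + 224973·159461
1 = 224973·2496709 − 480644·1168624
1 = −480644·6162042 + 1186261·2496709
1 = 1186261·14820793 − 2853166·6162042
1 = −2853166·65445214 + 12598925·14820793
So 14820793⁻¹ ≡ 12598925 (mod 65445214).
Then x ≡ 12598925·7416293 ≡ 9243373 (mod 65445214); the smallest non-negative solution is x = 9243373.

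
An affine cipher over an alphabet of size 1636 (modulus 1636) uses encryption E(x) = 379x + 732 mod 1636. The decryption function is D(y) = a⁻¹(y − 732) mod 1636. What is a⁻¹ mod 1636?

Apply the Euclidean algorithm to 1636 and 379:
1636 = 4*379 + 120
379 = 3*120 + 19
120 = 6*19 + 6
19 = 3*6 + 1
6 = 6*1 + 0
Since gcd(379, 1636) = 1, back-substitute to write 1 as a combination:
1 = 19 − 3·6
1 = −3·120 + 19·19
1 = 19·379 − 60·120
1 = −60·1636 + 259·379
So 379·259 ≡ 1 (mod 1636).

259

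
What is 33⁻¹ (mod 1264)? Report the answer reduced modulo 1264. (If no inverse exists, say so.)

881

Run Euclid on (1264, 33):
1264 = 38*33 + 10
33 = 3*10 + 3
10 = 3*3 + 1
3 = 3*1 + 0
Since gcd(33, 1264) = 1, back-substitute to write 1 as a combination:
1 = 10 − 3·3
1 = −3·33 + 10·10
1 = 10·1264 − 383·33
So 33·(-383) ≡ 1 (mod 1264), and -383 ≡ 881 (mod 1264).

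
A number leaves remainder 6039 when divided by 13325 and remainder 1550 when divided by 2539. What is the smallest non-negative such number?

32185914

Write x = 6039 + 13325·k. Then 13325·k ≡ 1550 − 6039 ≡ 589 (mod 2539).
Need 13325⁻¹ mod 2539. Extended Euclid on (2539, 630):
2539 = 4×630 + 19
630 = 33×19 + 3
19 = 6×3 + 1
3 = 3×1 + 0
Back-substitute:
1 = 19 − 6·3
1 = −6·630 + 199·19
1 = 199·2539 − 802·630
13325⁻¹ ≡ 1737 (mod 2539), so k ≡ 1737·589 ≡ 2415 (mod 2539).
x = 6039 + 13325·2415 = 32185914.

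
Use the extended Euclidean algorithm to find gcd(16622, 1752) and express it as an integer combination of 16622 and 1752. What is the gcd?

2

Repeated division:
16622 = 9×1752 + 854
1752 = 2×854 + 44
854 = 19×44 + 18
44 = 2×18 + 8
18 = 2×8 + 2
8 = 4×2 + 0
gcd(16622, 1752) = 2.
Express as a combination:
2 = 18 − 2·8
2 = −2·44 + 5·18
2 = 5·854 − 97·44
2 = −97·1752 + 199·854
2 = 199·16622 − 1888·1752
So 2 = (199)·16622 + (-1888)·1752.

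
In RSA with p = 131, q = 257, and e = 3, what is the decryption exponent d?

22187

φ(n) = (p−1)(q−1) = 130·256 = 33280.
Need d with 3·d ≡ 1 (mod 33280). Apply the extended Euclidean algorithm:
33280 = 11093×3 + 1
3 = 3×1 + 0
Back-substitute:
1 = 33280 − 11093·3
So 3·(-11093) ≡ 1 (mod 33280), hence d ≡ -11093 ≡ 22187 (mod 33280).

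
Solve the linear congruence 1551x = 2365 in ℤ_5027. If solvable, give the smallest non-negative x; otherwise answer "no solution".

First find gcd(1551, 5027):
5027 = 3*1551 + 374
1551 = 4*374 + 55
374 = 6*55 + 44
55 = 1*44 + 11
44 = 4*11 + 0
gcd = 11 and 11 | 2365, so solutions exist. Divide through by 11: 141x ≡ 215 (mod 457).
Now find 141⁻¹ mod 457:
457 = 3*141 + 34
141 = 4*34 + 5
34 = 6*5 + 4
5 = 1*4 + 1
4 = 4*1 + 0
Back-substitute:
1 = 5 − 4
1 = −34 + 7·5
1 = 7·141 − 29·34
1 = −29·457 + 94·141
So 141⁻¹ ≡ 94 (mod 457).
Then x ≡ 94·215 ≡ 102 (mod 457); the smallest non-negative solution is x = 102.

102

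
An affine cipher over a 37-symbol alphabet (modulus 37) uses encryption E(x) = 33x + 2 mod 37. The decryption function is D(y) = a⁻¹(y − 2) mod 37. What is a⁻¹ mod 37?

9

gcd(37, 33) by repeated division:
37 = 1·33 + 4
33 = 8·4 + 1
4 = 4·1 + 0
The gcd is 1. Working backward:
1 = 33 − 8·4
1 = −8·37 + 9·33
So 33·9 ≡ 1 (mod 37).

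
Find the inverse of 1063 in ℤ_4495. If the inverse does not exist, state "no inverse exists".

Run Euclid on (4495, 1063):
4495 = 4×1063 + 243
1063 = 4×243 + 91
243 = 2×91 + 61
91 = 1×61 + 30
61 = 2×30 + 1
30 = 30×1 + 0
gcd = 1, so the inverse exists. Back-substitute:
1 = 61 − 2·30
1 = −2·91 + 3·61
1 = 3·243 − 8·91
1 = −8·1063 + 35·243
1 = 35·4495 − 148·1063
Hence 1063⁻¹ ≡ -148 ≡ 4347 (mod 4495).

4347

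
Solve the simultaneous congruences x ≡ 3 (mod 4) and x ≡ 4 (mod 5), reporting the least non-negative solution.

19

Write x = 3 + 4·k. Then 4·k ≡ 4 − 3 ≡ 1 (mod 5).
Need 4⁻¹ mod 5. Extended Euclid on (5, 4):
5 = 1×4 + 1
4 = 4×1 + 0
Back-substitute:
1 = 5 − 4
4⁻¹ ≡ 4 (mod 5), so k ≡ 4·1 ≡ 4 (mod 5).
x = 3 + 4·4 = 19.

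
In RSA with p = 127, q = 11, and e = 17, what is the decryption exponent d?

593

φ(n) = (p−1)(q−1) = 126·10 = 1260.
Need d with 17·d ≡ 1 (mod 1260). Apply the extended Euclidean algorithm:
1260 = 74*17 + 2
17 = 8*2 + 1
2 = 2*1 + 0
Back-substitute:
1 = 17 − 8·2
1 = −8·1260 + 593·17
So 17·593 ≡ 1 (mod 1260), hence d = 593.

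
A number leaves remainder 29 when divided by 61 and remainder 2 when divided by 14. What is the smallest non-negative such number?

212

Write x = 29 + 61·k. Then 61·k ≡ 2 − 29 ≡ 1 (mod 14).
Need 61⁻¹ mod 14. Extended Euclid on (14, 5):
14 = 2*5 + 4
5 = 1*4 + 1
4 = 4*1 + 0
Back-substitute:
1 = 5 − 4
1 = −14 + 3·5
61⁻¹ ≡ 3 (mod 14), so k ≡ 3·1 ≡ 3 (mod 14).
x = 29 + 61·3 = 212.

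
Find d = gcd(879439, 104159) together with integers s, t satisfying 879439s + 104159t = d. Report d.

11

Euclidean algorithm:
879439 = 8×104159 + 46167
104159 = 2×46167 + 11825
46167 = 3×11825 + 10692
11825 = 1×10692 + 1133
10692 = 9×1133 + 495
1133 = 2×495 + 143
495 = 3×143 + 66
143 = 2×66 + 11
66 = 6×11 + 0
gcd(879439, 104159) = 11.
Back-substituting:
11 = 143 − 2·66
11 = −2·495 + 7·143
11 = 7·1133 − 16·495
11 = −16·10692 + 151·1133
11 = 151·11825 − 167·10692
11 = −167·46167 + 652·11825
11 = 652·104159 − 1471·46167
11 = −1471·879439 + 12420·104159
So 11 = (-1471)·879439 + (12420)·104159.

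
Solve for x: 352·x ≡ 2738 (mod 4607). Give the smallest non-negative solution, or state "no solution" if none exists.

First find gcd(352, 4607):
4607 = 13×352 + 31
352 = 11×31 + 11
31 = 2×11 + 9
11 = 1×9 + 2
9 = 4×2 + 1
2 = 2×1 + 0
gcd = 1, so a unique solution mod 4607 exists.
Back-substitute for the Bézout coefficients:
1 = 9 − 4·2
1 = −4·11 + 5·9
1 = 5·31 − 14·11
1 = −14·352 + 159·31
1 = 159·4607 − 2081·352
So 352·(-2081) ≡ 1 (mod 4607), giving 352⁻¹ ≡ 2526.
x ≡ 352⁻¹·2738 ≡ 2526·2738 ≡ 1081 (mod 4607).

1081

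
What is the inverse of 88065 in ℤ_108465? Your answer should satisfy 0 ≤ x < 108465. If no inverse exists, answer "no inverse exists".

no inverse exists

Euclidean algorithm on 108465, 88065:
108465 = 1*88065 + 20400
88065 = 4*20400 + 6465
20400 = 3*6465 + 1005
6465 = 6*1005 + 435
1005 = 2*435 + 135
435 = 3*135 + 30
135 = 4*30 + 15
30 = 2*15 + 0
Since gcd = 15 > 1, 88065 is not a unit mod 108465.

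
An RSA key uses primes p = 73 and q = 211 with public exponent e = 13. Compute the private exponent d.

13957

φ(n) = (p−1)(q−1) = 72·210 = 15120.
Need d with 13·d ≡ 1 (mod 15120). Apply the extended Euclidean algorithm:
15120 = 1163×13 + 1
13 = 13×1 + 0
Back-substitute:
1 = 15120 − 1163·13
So 13·(-1163) ≡ 1 (mod 15120), hence d ≡ -1163 ≡ 13957 (mod 15120).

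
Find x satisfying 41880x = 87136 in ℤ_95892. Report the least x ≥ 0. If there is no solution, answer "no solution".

no solution

gcd(41880, 95892):
95892 = 2·41880 + 12132
41880 = 3·12132 + 5484
12132 = 2·5484 + 1164
5484 = 4·1164 + 828
1164 = 1·828 + 336
828 = 2·336 + 156
336 = 2·156 + 24
156 = 6·24 + 12
24 = 2·12 + 0
gcd = 12, but 12 ∤ 87136, so the congruence has no solution.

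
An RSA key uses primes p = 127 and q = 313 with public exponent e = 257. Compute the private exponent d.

30593

φ(n) = (p−1)(q−1) = 126·312 = 39312.
Need d with 257·d ≡ 1 (mod 39312). Apply the extended Euclidean algorithm:
39312 = 152×257 + 248
257 = 1×248 + 9
248 = 27×9 + 5
9 = 1×5 + 4
5 = 1×4 + 1
4 = 4×1 + 0
Back-substitute:
1 = 5 − 4
1 = −9 + 2·5
1 = 2·248 − 55·9
1 = −55·257 + 57·248
1 = 57·39312 − 8719·257
So 257·(-8719) ≡ 1 (mod 39312), hence d ≡ -8719 ≡ 30593 (mod 39312).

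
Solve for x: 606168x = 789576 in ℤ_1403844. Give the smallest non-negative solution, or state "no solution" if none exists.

First find gcd(606168, 1403844):
1403844 = 2·606168 + 191508
606168 = 3·191508 + 31644
191508 = 6·31644 + 1644
31644 = 19·1644 + 408
1644 = 4·408 + 12
408 = 34·12 + 0
gcd = 12 and 12 | 789576, so solutions exist. Divide through by 12: 50514x ≡ 65798 (mod 116987).
Now find 50514⁻¹ mod 116987:
116987 = 2·50514 + 15959
50514 = 3·15959 + 2637
15959 = 6·2637 + 137
2637 = 19·137 + 34
137 = 4·34 + 1
34 = 34·1 + 0
Back-substitute:
1 = 137 − 4·34
1 = −4·2637 + 77·137
1 = 77·15959 − 466·2637
1 = −466·50514 + 1475·15959
1 = 1475·116987 − 3416·50514
So 50514·(-3416) ≡ 1 (mod 116987), i.e. 50514⁻¹ ≡ 113571.
Then x ≡ 113571·65798 ≡ 83046 (mod 116987); the smallest non-negative solution is x = 83046.

83046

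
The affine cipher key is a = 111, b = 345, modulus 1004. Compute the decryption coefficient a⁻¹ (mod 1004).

Run Euclid on (1004, 111):
1004 = 9·111 + 5
111 = 22·5 + 1
5 = 5·1 + 0
The gcd is 1. Working backward:
1 = 111 − 22·5
1 = −22·1004 + 199·111
So 111·199 ≡ 1 (mod 1004).

199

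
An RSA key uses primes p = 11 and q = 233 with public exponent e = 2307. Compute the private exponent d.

1963

φ(n) = (p−1)(q−1) = 10·232 = 2320.
Need d with 2307·d ≡ 1 (mod 2320). Apply the extended Euclidean algorithm:
2320 = 1*2307 + 13
2307 = 177*13 + 6
13 = 2*6 + 1
6 = 6*1 + 0
Back-substitute:
1 = 13 − 2·6
1 = −2·2307 + 355·13
1 = 355·2320 − 357·2307
So 2307·(-357) ≡ 1 (mod 2320), hence d ≡ -357 ≡ 1963 (mod 2320).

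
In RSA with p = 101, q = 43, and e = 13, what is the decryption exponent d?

φ(n) = (p−1)(q−1) = 100·42 = 4200.
Need d with 13·d ≡ 1 (mod 4200). Apply the extended Euclidean algorithm:
4200 = 323·13 + 1
13 = 13·1 + 0
Back-substitute:
1 = 4200 − 323·13
So 13·(-323) ≡ 1 (mod 4200), hence d ≡ -323 ≡ 3877 (mod 4200).

3877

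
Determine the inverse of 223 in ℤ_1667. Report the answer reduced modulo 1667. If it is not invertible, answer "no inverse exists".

456

gcd(1667, 223) by repeated division:
1667 = 7×223 + 106
223 = 2×106 + 11
106 = 9×11 + 7
11 = 1×7 + 4
7 = 1×4 + 3
4 = 1×3 + 1
3 = 3×1 + 0
gcd = 1, so the inverse exists. Back-substitute:
1 = 4 − 3
1 = −7 + 2·4
1 = 2·11 − 3·7
1 = −3·106 + 29·11
1 = 29·223 − 61·106
1 = −61·1667 + 456·223
So 223·456 ≡ 1 (mod 1667).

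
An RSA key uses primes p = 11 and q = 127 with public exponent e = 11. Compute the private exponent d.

φ(n) = (p−1)(q−1) = 10·126 = 1260.
Need d with 11·d ≡ 1 (mod 1260). Apply the extended Euclidean algorithm:
1260 = 114*11 + 6
11 = 1*6 + 5
6 = 1*5 + 1
5 = 5*1 + 0
Back-substitute:
1 = 6 − 5
1 = −11 + 2·6
1 = 2·1260 − 229·11
So 11·(-229) ≡ 1 (mod 1260), hence d ≡ -229 ≡ 1031 (mod 1260).

1031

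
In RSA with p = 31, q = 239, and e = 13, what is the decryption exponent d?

φ(n) = (p−1)(q−1) = 30·238 = 7140.
Need d with 13·d ≡ 1 (mod 7140). Apply the extended Euclidean algorithm:
7140 = 549·13 + 3
13 = 4·3 + 1
3 = 3·1 + 0
Back-substitute:
1 = 13 − 4·3
1 = −4·7140 + 2197·13
So 13·2197 ≡ 1 (mod 7140), hence d = 2197.

2197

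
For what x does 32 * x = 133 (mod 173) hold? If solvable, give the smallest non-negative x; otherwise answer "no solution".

42

First find gcd(32, 173):
173 = 5×32 + 13
32 = 2×13 + 6
13 = 2×6 + 1
6 = 6×1 + 0
gcd = 1, so a unique solution mod 173 exists.
Back-substitute for the Bézout coefficients:
1 = 13 − 2·6
1 = −2·32 + 5·13
1 = 5·173 − 27·32
So 32·(-27) ≡ 1 (mod 173), giving 32⁻¹ ≡ 146.
x ≡ 32⁻¹·133 ≡ 146·133 ≡ 42 (mod 173).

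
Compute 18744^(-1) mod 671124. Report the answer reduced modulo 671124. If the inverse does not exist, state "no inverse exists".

no inverse exists

Compute gcd(18744, 671124):
671124 = 35·18744 + 15084
18744 = 1·15084 + 3660
15084 = 4·3660 + 444
3660 = 8·444 + 108
444 = 4·108 + 12
108 = 9·12 + 0
Since gcd = 12 > 1, 18744 is not a unit mod 671124.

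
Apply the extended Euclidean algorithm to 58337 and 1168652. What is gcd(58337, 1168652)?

1

Apply Euclid's algorithm to 1168652 and 58337:
1168652 = 20·58337 + 1912
58337 = 30·1912 + 977
1912 = 1·977 + 935
977 = 1·935 + 42
935 = 22·42 + 11
42 = 3·11 + 9
11 = 1·9 + 2
9 = 4·2 + 1
2 = 2·1 + 0
gcd(58337, 1168652) = 1.
Back-substituting:
1 = 9 − 4·2
1 = −4·11 + 5·9
1 = 5·42 − 19·11
1 = −19·935 + 423·42
1 = 423·977 − 442·935
1 = −442·1912 + 865·977
1 = 865·58337 − 26392·1912
1 = −26392·1168652 + 528705·58337
So 1 = (-26392)·1168652 + (528705)·58337.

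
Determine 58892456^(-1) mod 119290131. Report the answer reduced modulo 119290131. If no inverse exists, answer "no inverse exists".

Run Euclid on (119290131, 58892456):
119290131 = 2×58892456 + 1505219
58892456 = 39×1505219 + 188915
1505219 = 7×188915 + 182814
188915 = 1×182814 + 6101
182814 = 29×6101 + 5885
6101 = 1×5885 + 216
5885 = 27×216 + 53
216 = 4×53 + 4
53 = 13×4 + 1
4 = 4×1 + 0
Since gcd(58892456, 119290131) = 1, back-substitute to write 1 as a combination:
1 = 53 − 13·4
1 = −13·216 + 53·53
1 = 53·5885 − 1444·216
1 = −1444·6101 + 1497·5885
1 = 1497·182814 − 44857·6101
1 = −44857·188915 + 46354·182814
1 = 46354·1505219 − 369335·188915
1 = −369335·58892456 + 14450419·1505219
1 = 14450419·119290131 − 29270173·58892456
Hence 58892456⁻¹ ≡ -29270173 ≡ 90019958 (mod 119290131).

90019958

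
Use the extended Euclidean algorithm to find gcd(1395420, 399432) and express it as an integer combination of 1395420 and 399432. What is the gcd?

Repeated division:
1395420 = 3×399432 + 197124
399432 = 2×197124 + 5184
197124 = 38×5184 + 132
5184 = 39×132 + 36
132 = 3×36 + 24
36 = 1×24 + 12
24 = 2×12 + 0
gcd(1395420, 399432) = 12.
Express as a combination:
12 = 36 − 24
12 = −132 + 4·36
12 = 4·5184 − 157·132
12 = −157·197124 + 5970·5184
12 = 5970·399432 − 12097·197124
12 = −12097·1395420 + 42261·399432
So 12 = (-12097)·1395420 + (42261)·399432.

12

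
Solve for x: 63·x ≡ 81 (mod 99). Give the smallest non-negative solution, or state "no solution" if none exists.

First find gcd(63, 99):
99 = 1·63 + 36
63 = 1·36 + 27
36 = 1·27 + 9
27 = 3·9 + 0
gcd = 9 and 9 | 81, so solutions exist. Divide through by 9: 7x ≡ 9 (mod 11).
Now find 7⁻¹ mod 11:
11 = 1·7 + 4
7 = 1·4 + 3
4 = 1·3 + 1
3 = 3·1 + 0
Back-substitute:
1 = 4 − 3
1 = −7 + 2·4
1 = 2·11 − 3·7
So 7·(-3) ≡ 1 (mod 11), i.e. 7⁻¹ ≡ 8.
Then x ≡ 8·9 ≡ 6 (mod 11); the smallest non-negative solution is x = 6.

6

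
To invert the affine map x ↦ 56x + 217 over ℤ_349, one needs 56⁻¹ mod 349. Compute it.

gcd(349, 56) by repeated division:
349 = 6*56 + 13
56 = 4*13 + 4
13 = 3*4 + 1
4 = 4*1 + 0
The gcd is 1. Working backward:
1 = 13 − 3·4
1 = −3·56 + 13·13
1 = 13·349 − 81·56
Thus 56·(-81) ≡ 1 (mod 349); reducing, -81 mod 349 = 268.

268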